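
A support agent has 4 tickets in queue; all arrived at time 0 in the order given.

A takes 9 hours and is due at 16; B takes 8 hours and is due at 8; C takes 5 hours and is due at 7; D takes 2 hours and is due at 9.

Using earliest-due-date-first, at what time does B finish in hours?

13

EDD (increasing due date): C B D A.
C: 0→5
B: 5→13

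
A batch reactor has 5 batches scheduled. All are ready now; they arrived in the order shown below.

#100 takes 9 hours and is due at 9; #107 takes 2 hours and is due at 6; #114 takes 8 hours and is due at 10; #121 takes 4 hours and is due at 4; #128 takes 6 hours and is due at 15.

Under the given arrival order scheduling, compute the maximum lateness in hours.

FIFO (arrival order): #100 #107 #114 #121 #128.
#100: 0→9, due 9, lateness 0
#107: 9→11, due 6, lateness 5
#114: 11→19, due 10, lateness 9
#121: 19→23, due 4, lateness 19
#128: 23→29, due 15, lateness 14
Maximum = 19.

19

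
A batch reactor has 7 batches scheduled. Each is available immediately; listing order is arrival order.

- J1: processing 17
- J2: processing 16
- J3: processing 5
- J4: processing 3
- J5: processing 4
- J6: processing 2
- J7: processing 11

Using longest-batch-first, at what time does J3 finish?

LPT (decreasing processing time): J1 J2 J7 J3 J5 J4 J6.
J1: 0→17
J2: 17→33
J7: 33→44
J3: 44→49

49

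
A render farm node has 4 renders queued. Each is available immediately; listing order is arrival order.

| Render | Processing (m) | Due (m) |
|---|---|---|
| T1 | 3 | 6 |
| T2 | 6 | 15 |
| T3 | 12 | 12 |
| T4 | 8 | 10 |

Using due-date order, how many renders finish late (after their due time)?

EDD (increasing due date): T1 T4 T3 T2.
T1: 0→3, due 6, tardiness 0
T4: 3→11, due 10, tardiness 1
T3: 11→23, due 12, tardiness 11
T2: 23→29, due 15, tardiness 14
Late renders: 3.

3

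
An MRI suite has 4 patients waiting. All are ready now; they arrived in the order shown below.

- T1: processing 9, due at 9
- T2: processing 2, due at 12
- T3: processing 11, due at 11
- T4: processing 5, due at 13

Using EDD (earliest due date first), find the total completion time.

78

EDD (increasing due date): T1 T3 T2 T4.
T1: 0→9
T3: 9→20
T2: 20→22
T4: 22→27
Sum = 9+20+22+27 = 78.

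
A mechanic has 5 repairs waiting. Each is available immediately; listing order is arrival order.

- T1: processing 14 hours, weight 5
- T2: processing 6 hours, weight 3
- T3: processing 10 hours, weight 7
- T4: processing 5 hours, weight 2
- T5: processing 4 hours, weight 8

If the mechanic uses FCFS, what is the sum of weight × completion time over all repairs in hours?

722

FIFO (arrival order): T1 T2 T3 T4 T5.
T1: finishes 14, weight 5, w·C = 70
T2: finishes 20, weight 3, w·C = 60
T3: finishes 30, weight 7, w·C = 210
T4: finishes 35, weight 2, w·C = 70
T5: finishes 39, weight 8, w·C = 312
Sum = 70+60+210+70+312 = 722.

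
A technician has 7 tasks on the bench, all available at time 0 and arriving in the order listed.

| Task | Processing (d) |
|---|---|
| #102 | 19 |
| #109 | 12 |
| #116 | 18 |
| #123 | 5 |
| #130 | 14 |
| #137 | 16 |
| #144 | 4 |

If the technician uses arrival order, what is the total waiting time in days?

FIFO (arrival order): #102 #109 #116 #123 #130 #137 #144.
#102: waits 0, runs 0→19
#109: waits 19, runs 19→31
#116: waits 31, runs 31→49
#123: waits 49, runs 49→54
#130: waits 54, runs 54→68
#137: waits 68, runs 68→84
#144: waits 84, runs 84→88
Sum = 0+19+31+49+54+68+84 = 305.

305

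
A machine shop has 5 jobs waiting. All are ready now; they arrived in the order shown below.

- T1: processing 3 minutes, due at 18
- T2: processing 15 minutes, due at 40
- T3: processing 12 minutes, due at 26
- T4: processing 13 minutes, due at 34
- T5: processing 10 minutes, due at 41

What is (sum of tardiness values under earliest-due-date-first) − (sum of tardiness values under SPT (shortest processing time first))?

-2

EDD (increasing due date): T1 T3 T4 T2 T5.
T1: 0→3, due 18, tardiness 0
T3: 3→15, due 26, tardiness 0
T4: 15→28, due 34, tardiness 0
T2: 28→43, due 40, tardiness 3
T5: 43→53, due 41, tardiness 12
Sum = 0+0+0+3+12 = 15.
SPT (increasing processing time): T1 T5 T3 T4 T2.
T1: 0→3, due 18, tardiness 0
T5: 3→13, due 41, tardiness 0
T3: 13→25, due 26, tardiness 0
T4: 25→38, due 34, tardiness 4
T2: 38→53, due 40, tardiness 13
Sum = 0+0+0+4+13 = 17.
Difference = 15 − 17 = -2.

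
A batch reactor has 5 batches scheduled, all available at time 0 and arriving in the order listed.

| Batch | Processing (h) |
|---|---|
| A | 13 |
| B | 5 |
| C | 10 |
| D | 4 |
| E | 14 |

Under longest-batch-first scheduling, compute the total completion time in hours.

166

LPT (decreasing processing time): E A C B D.
E: 0→14
A: 14→27
C: 27→37
B: 37→42
D: 42→46
Sum = 14+27+37+42+46 = 166.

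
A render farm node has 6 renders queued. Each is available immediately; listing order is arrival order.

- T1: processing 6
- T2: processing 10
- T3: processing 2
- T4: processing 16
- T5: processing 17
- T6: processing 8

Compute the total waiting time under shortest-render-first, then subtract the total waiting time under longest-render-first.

SPT (increasing processing time): T3 T1 T6 T2 T4 T5.
T3: waits 0, runs 0→2
T1: waits 2, runs 2→8
T6: waits 8, runs 8→16
T2: waits 16, runs 16→26
T4: waits 26, runs 26→42
T5: waits 42, runs 42→59
Sum = 0+2+8+16+26+42 = 94.
LPT (decreasing processing time): T5 T4 T2 T6 T1 T3.
T5: waits 0, runs 0→17
T4: waits 17, runs 17→33
T2: waits 33, runs 33→43
T6: waits 43, runs 43→51
T1: waits 51, runs 51→57
T3: waits 57, runs 57→59
Sum = 0+17+33+43+51+57 = 201.
Difference = 94 − 201 = -107.

-107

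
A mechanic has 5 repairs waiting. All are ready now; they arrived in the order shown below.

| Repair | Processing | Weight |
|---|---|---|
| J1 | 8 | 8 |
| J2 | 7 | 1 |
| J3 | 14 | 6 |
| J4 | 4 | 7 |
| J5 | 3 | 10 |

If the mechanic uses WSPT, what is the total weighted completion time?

409

WSPT (decreasing weight/processing-time ratio): J5 J4 J1 J3 J2.
J5: finishes 3, weight 10, w·C = 30
J4: finishes 7, weight 7, w·C = 49
J1: finishes 15, weight 8, w·C = 120
J3: finishes 29, weight 6, w·C = 174
J2: finishes 36, weight 1, w·C = 36
Sum = 30+49+120+174+36 = 409.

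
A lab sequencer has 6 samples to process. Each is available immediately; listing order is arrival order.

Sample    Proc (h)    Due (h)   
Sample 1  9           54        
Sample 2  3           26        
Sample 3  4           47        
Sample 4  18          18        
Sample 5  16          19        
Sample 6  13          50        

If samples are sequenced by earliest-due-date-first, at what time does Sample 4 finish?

18

EDD (increasing due date): Sample 4 Sample 5 Sample 2 Sample 3 Sample 6 Sample 1.
Sample 4: 0→18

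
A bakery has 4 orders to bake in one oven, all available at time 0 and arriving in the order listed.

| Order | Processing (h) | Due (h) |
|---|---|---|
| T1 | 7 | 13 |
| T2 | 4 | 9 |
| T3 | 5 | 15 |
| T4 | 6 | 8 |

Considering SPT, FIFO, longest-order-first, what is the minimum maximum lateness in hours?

9

SPT (increasing processing time): T2 T3 T4 T1.
T2: 0→4, due 9, lateness -5
T3: 4→9, due 15, lateness -6
T4: 9→15, due 8, lateness 7
T1: 15→22, due 13, lateness 9
Maximum = 9.
FIFO (arrival order): T1 T2 T3 T4.
T1: 0→7, due 13, lateness -6
T2: 7→11, due 9, lateness 2
T3: 11→16, due 15, lateness 1
T4: 16→22, due 8, lateness 14
Maximum = 14.
LPT (decreasing processing time): T1 T4 T3 T2.
T1: 0→7, due 13, lateness -6
T4: 7→13, due 8, lateness 5
T3: 13→18, due 15, lateness 3
T2: 18→22, due 9, lateness 13
Maximum = 13.
SPT 9, FIFO 14, LPT 13 → minimum 9.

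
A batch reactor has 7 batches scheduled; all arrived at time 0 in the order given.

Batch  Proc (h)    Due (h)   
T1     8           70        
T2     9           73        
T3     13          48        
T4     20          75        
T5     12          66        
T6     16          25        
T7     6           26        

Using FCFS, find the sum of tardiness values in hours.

FIFO (arrival order): T1 T2 T3 T4 T5 T6 T7.
T1: 0→8, due 70, tardiness 0
T2: 8→17, due 73, tardiness 0
T3: 17→30, due 48, tardiness 0
T4: 30→50, due 75, tardiness 0
T5: 50→62, due 66, tardiness 0
T6: 62→78, due 25, tardiness 53
T7: 78→84, due 26, tardiness 58
Sum = 0+0+0+0+0+53+58 = 111.

111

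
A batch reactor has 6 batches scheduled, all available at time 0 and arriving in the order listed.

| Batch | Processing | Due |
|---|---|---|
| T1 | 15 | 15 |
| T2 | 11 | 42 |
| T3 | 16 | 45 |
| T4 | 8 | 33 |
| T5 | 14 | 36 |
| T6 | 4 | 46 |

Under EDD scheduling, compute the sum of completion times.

255

EDD (increasing due date): T1 T4 T5 T2 T3 T6.
T1: 0→15
T4: 15→23
T5: 23→37
T2: 37→48
T3: 48→64
T6: 64→68
Sum = 15+23+37+48+64+68 = 255.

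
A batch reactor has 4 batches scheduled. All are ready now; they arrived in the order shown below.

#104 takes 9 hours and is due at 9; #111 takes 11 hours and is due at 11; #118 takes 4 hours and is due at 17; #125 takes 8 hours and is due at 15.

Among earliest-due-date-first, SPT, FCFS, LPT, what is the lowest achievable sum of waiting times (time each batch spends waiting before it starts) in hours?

EDD (increasing due date): #104 #111 #125 #118.
#104: waits 0, runs 0→9
#111: waits 9, runs 9→20
#125: waits 20, runs 20→28
#118: waits 28, runs 28→32
Sum = 0+9+20+28 = 57.
SPT (increasing processing time): #118 #125 #104 #111.
#118: waits 0, runs 0→4
#125: waits 4, runs 4→12
#104: waits 12, runs 12→21
#111: waits 21, runs 21→32
Sum = 0+4+12+21 = 37.
FIFO (arrival order): #104 #111 #118 #125.
#104: waits 0, runs 0→9
#111: waits 9, runs 9→20
#118: waits 20, runs 20→24
#125: waits 24, runs 24→32
Sum = 0+9+20+24 = 53.
LPT (decreasing processing time): #111 #104 #125 #118.
#111: waits 0, runs 0→11
#104: waits 11, runs 11→20
#125: waits 20, runs 20→28
#118: waits 28, runs 28→32
Sum = 0+11+20+28 = 59.
EDD 57, SPT 37, FIFO 53, LPT 59 → minimum 37.

37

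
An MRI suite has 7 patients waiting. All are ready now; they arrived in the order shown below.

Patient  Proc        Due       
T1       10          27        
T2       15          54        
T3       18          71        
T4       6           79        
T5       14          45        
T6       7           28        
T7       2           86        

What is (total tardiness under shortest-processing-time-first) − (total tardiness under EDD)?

SPT (increasing processing time): T7 T4 T6 T1 T5 T2 T3.
T7: 0→2, due 86, tardiness 0
T4: 2→8, due 79, tardiness 0
T6: 8→15, due 28, tardiness 0
T1: 15→25, due 27, tardiness 0
T5: 25→39, due 45, tardiness 0
T2: 39→54, due 54, tardiness 0
T3: 54→72, due 71, tardiness 1
Sum = 0+0+0+0+0+0+1 = 1.
EDD (increasing due date): T1 T6 T5 T2 T3 T4 T7.
T1: 0→10, due 27, tardiness 0
T6: 10→17, due 28, tardiness 0
T5: 17→31, due 45, tardiness 0
T2: 31→46, due 54, tardiness 0
T3: 46→64, due 71, tardiness 0
T4: 64→70, due 79, tardiness 0
T7: 70→72, due 86, tardiness 0
Sum = 0+0+0+0+0+0+0 = 0.
Difference = 1 − 0 = 1.

1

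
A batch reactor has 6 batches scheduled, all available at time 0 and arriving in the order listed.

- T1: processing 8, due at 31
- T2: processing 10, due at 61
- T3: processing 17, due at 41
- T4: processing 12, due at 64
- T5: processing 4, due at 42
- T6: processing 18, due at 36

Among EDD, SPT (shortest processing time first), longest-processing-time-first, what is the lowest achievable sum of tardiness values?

12

EDD (increasing due date): T1 T6 T3 T5 T2 T4.
T1: 0→8, due 31, tardiness 0
T6: 8→26, due 36, tardiness 0
T3: 26→43, due 41, tardiness 2
T5: 43→47, due 42, tardiness 5
T2: 47→57, due 61, tardiness 0
T4: 57→69, due 64, tardiness 5
Sum = 0+0+2+5+0+5 = 12.
SPT (increasing processing time): T5 T1 T2 T4 T3 T6.
T5: 0→4, due 42, tardiness 0
T1: 4→12, due 31, tardiness 0
T2: 12→22, due 61, tardiness 0
T4: 22→34, due 64, tardiness 0
T3: 34→51, due 41, tardiness 10
T6: 51→69, due 36, tardiness 33
Sum = 0+0+0+0+10+33 = 43.
LPT (decreasing processing time): T6 T3 T4 T2 T1 T5.
T6: 0→18, due 36, tardiness 0
T3: 18→35, due 41, tardiness 0
T4: 35→47, due 64, tardiness 0
T2: 47→57, due 61, tardiness 0
T1: 57→65, due 31, tardiness 34
T5: 65→69, due 42, tardiness 27
Sum = 0+0+0+0+34+27 = 61.
EDD 12, SPT 43, LPT 61 → minimum 12.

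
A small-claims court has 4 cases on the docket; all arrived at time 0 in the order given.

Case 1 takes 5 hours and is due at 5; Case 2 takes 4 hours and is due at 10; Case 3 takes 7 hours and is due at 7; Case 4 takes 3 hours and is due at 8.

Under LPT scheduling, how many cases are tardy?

LPT (decreasing processing time): Case 3 Case 1 Case 2 Case 4.
Case 3: 0→7, due 7, tardiness 0
Case 1: 7→12, due 5, tardiness 7
Case 2: 12→16, due 10, tardiness 6
Case 4: 16→19, due 8, tardiness 11
Late cases: 3.

3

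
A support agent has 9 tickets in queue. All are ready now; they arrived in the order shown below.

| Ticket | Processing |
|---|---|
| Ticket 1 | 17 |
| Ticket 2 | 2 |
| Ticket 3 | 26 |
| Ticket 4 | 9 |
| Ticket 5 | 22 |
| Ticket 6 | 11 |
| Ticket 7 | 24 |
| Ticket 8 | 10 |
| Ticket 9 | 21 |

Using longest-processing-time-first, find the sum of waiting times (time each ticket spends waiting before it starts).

LPT (decreasing processing time): Ticket 3 Ticket 7 Ticket 5 Ticket 9 Ticket 1 Ticket 6 Ticket 8 Ticket 4 Ticket 2.
Ticket 3: waits 0, runs 0→26
Ticket 7: waits 26, runs 26→50
Ticket 5: waits 50, runs 50→72
Ticket 9: waits 72, runs 72→93
Ticket 1: waits 93, runs 93→110
Ticket 6: waits 110, runs 110→121
Ticket 8: waits 121, runs 121→131
Ticket 4: waits 131, runs 131→140
Ticket 2: waits 140, runs 140→142
Sum = 0+26+50+72+93+110+121+131+140 = 743.

743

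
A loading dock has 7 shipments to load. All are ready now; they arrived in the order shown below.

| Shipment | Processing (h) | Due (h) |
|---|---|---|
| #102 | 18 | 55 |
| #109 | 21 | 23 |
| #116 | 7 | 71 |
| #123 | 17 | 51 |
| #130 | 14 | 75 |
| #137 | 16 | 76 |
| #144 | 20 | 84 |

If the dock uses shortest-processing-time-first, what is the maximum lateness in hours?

SPT (increasing processing time): #116 #130 #137 #123 #102 #144 #109.
#116: 0→7, due 71, lateness -64
#130: 7→21, due 75, lateness -54
#137: 21→37, due 76, lateness -39
#123: 37→54, due 51, lateness 3
#102: 54→72, due 55, lateness 17
#144: 72→92, due 84, lateness 8
#109: 92→113, due 23, lateness 90
Maximum = 90.

90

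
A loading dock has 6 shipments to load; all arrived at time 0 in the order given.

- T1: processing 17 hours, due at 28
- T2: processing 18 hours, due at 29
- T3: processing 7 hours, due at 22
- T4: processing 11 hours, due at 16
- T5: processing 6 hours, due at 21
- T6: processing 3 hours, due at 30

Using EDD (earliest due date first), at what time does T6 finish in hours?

62

EDD (increasing due date): T4 T5 T3 T1 T2 T6.
T4: 0→11
T5: 11→17
T3: 17→24
T1: 24→41
T2: 41→59
T6: 59→62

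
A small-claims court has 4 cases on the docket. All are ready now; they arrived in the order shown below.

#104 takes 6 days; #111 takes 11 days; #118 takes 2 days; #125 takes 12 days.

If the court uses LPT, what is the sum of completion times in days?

95

LPT (decreasing processing time): #125 #111 #104 #118.
#125: 0→12
#111: 12→23
#104: 23→29
#118: 29→31
Sum = 12+23+29+31 = 95.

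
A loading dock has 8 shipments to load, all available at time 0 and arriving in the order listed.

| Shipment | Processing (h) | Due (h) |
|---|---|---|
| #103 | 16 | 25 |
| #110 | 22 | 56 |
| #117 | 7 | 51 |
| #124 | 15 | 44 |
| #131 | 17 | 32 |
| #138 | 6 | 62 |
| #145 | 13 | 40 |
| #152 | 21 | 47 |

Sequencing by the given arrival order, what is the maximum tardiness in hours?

70

FIFO (arrival order): #103 #110 #117 #124 #131 #138 #145 #152.
#103: 0→16, due 25, tardiness 0
#110: 16→38, due 56, tardiness 0
#117: 38→45, due 51, tardiness 0
#124: 45→60, due 44, tardiness 16
#131: 60→77, due 32, tardiness 45
#138: 77→83, due 62, tardiness 21
#145: 83→96, due 40, tardiness 56
#152: 96→117, due 47, tardiness 70
Maximum = 70.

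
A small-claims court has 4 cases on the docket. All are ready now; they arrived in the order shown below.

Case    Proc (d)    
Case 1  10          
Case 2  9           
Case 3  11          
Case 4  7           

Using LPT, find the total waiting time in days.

LPT (decreasing processing time): Case 3 Case 1 Case 2 Case 4.
Case 3: waits 0, runs 0→11
Case 1: waits 11, runs 11→21
Case 2: waits 21, runs 21→30
Case 4: waits 30, runs 30→37
Sum = 0+11+21+30 = 62.

62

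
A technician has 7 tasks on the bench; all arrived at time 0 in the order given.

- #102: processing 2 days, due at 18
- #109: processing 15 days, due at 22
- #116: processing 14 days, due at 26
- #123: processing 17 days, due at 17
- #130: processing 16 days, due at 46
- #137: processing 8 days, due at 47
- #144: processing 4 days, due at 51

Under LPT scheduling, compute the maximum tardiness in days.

58

LPT (decreasing processing time): #123 #130 #109 #116 #137 #144 #102.
#123: 0→17, due 17, tardiness 0
#130: 17→33, due 46, tardiness 0
#109: 33→48, due 22, tardiness 26
#116: 48→62, due 26, tardiness 36
#137: 62→70, due 47, tardiness 23
#144: 70→74, due 51, tardiness 23
#102: 74→76, due 18, tardiness 58
Maximum = 58.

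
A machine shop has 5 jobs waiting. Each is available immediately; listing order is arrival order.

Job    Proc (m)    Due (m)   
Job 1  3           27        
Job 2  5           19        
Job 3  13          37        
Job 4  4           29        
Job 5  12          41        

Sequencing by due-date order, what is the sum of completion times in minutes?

EDD (increasing due date): Job 2 Job 1 Job 4 Job 3 Job 5.
Job 2: 0→5
Job 1: 5→8
Job 4: 8→12
Job 3: 12→25
Job 5: 25→37
Sum = 5+8+12+25+37 = 87.

87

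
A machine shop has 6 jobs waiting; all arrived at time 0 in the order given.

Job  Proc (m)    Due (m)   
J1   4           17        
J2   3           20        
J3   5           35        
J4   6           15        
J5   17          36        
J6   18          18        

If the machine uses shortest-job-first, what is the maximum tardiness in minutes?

SPT (increasing processing time): J2 J1 J3 J4 J5 J6.
J2: 0→3, due 20, tardiness 0
J1: 3→7, due 17, tardiness 0
J3: 7→12, due 35, tardiness 0
J4: 12→18, due 15, tardiness 3
J5: 18→35, due 36, tardiness 0
J6: 35→53, due 18, tardiness 35
Maximum = 35.

35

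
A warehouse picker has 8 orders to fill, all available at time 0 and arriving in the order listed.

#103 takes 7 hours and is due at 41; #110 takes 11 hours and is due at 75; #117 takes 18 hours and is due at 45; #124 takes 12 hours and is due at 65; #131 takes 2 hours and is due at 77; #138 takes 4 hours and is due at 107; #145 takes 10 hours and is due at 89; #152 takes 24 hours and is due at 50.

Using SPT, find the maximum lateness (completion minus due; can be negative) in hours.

38

SPT (increasing processing time): #131 #138 #103 #145 #110 #124 #117 #152.
#131: 0→2, due 77, lateness -75
#138: 2→6, due 107, lateness -101
#103: 6→13, due 41, lateness -28
#145: 13→23, due 89, lateness -66
#110: 23→34, due 75, lateness -41
#124: 34→46, due 65, lateness -19
#117: 46→64, due 45, lateness 19
#152: 64→88, due 50, lateness 38
Maximum = 38.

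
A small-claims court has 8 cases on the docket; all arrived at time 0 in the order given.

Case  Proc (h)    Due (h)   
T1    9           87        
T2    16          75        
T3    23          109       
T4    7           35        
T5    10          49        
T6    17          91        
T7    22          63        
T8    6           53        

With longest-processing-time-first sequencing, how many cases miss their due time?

LPT (decreasing processing time): T3 T7 T6 T2 T5 T1 T4 T8.
T3: 0→23, due 109, tardiness 0
T7: 23→45, due 63, tardiness 0
T6: 45→62, due 91, tardiness 0
T2: 62→78, due 75, tardiness 3
T5: 78→88, due 49, tardiness 39
T1: 88→97, due 87, tardiness 10
T4: 97→104, due 35, tardiness 69
T8: 104→110, due 53, tardiness 57
Late cases: 5.

5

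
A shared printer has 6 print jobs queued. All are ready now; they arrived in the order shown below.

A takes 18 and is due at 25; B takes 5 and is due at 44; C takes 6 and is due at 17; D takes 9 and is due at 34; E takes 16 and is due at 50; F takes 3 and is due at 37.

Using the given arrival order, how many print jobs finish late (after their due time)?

4

FIFO (arrival order): A B C D E F.
A: 0→18, due 25, tardiness 0
B: 18→23, due 44, tardiness 0
C: 23→29, due 17, tardiness 12
D: 29→38, due 34, tardiness 4
E: 38→54, due 50, tardiness 4
F: 54→57, due 37, tardiness 20
Late print jobs: 4.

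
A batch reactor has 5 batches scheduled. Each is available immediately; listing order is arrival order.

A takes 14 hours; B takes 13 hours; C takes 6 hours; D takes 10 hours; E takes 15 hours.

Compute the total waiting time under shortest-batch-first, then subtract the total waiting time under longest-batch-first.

-44

SPT (increasing processing time): C D B A E.
C: waits 0, runs 0→6
D: waits 6, runs 6→16
B: waits 16, runs 16→29
A: waits 29, runs 29→43
E: waits 43, runs 43→58
Sum = 0+6+16+29+43 = 94.
LPT (decreasing processing time): E A B D C.
E: waits 0, runs 0→15
A: waits 15, runs 15→29
B: waits 29, runs 29→42
D: waits 42, runs 42→52
C: waits 52, runs 52→58
Sum = 0+15+29+42+52 = 138.
Difference = 94 − 138 = -44.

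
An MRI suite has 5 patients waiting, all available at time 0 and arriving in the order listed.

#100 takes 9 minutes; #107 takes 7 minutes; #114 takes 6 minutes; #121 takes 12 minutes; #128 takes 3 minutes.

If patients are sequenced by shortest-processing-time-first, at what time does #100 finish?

25

SPT (increasing processing time): #128 #114 #107 #100 #121.
#128: 0→3
#114: 3→9
#107: 9→16
#100: 16→25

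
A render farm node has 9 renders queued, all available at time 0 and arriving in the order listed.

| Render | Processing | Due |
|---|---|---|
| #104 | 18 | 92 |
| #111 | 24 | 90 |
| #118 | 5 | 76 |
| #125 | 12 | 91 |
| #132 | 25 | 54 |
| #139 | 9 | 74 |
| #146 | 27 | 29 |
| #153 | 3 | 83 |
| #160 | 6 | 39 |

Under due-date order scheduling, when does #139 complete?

67

EDD (increasing due date): #146 #160 #132 #139 #118 #153 #111 #125 #104.
#146: 0→27
#160: 27→33
#132: 33→58
#139: 58→67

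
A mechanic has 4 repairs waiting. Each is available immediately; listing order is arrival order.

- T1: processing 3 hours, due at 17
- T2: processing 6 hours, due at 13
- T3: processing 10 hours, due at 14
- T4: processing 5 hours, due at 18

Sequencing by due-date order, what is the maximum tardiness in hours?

EDD (increasing due date): T2 T3 T1 T4.
T2: 0→6, due 13, tardiness 0
T3: 6→16, due 14, tardiness 2
T1: 16→19, due 17, tardiness 2
T4: 19→24, due 18, tardiness 6
Maximum = 6.

6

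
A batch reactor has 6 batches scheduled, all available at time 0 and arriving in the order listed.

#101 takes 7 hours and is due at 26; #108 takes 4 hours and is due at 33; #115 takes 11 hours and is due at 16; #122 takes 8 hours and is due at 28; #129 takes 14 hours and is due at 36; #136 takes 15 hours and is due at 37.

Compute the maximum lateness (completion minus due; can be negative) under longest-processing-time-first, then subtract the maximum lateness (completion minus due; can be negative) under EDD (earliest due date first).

LPT (decreasing processing time): #136 #129 #115 #122 #101 #108.
#136: 0→15, due 37, lateness -22
#129: 15→29, due 36, lateness -7
#115: 29→40, due 16, lateness 24
#122: 40→48, due 28, lateness 20
#101: 48→55, due 26, lateness 29
#108: 55→59, due 33, lateness 26
Maximum = 29.
EDD (increasing due date): #115 #101 #122 #108 #129 #136.
#115: 0→11, due 16, lateness -5
#101: 11→18, due 26, lateness -8
#122: 18→26, due 28, lateness -2
#108: 26→30, due 33, lateness -3
#129: 30→44, due 36, lateness 8
#136: 44→59, due 37, lateness 22
Maximum = 22.
Difference = 29 − 22 = 7.

7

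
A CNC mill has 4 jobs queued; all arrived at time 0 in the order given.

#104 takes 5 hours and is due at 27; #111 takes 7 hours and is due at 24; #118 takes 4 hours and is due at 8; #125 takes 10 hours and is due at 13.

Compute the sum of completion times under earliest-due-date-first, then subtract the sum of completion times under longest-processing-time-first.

EDD (increasing due date): #118 #125 #111 #104.
#118: 0→4
#125: 4→14
#111: 14→21
#104: 21→26
Sum = 4+14+21+26 = 65.
LPT (decreasing processing time): #125 #111 #104 #118.
#125: 0→10
#111: 10→17
#104: 17→22
#118: 22→26
Sum = 10+17+22+26 = 75.
Difference = 65 − 75 = -10.

-10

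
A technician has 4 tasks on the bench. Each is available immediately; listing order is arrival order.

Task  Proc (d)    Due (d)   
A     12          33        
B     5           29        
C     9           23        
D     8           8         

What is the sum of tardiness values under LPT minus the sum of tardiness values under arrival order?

LPT (decreasing processing time): A C D B.
A: 0→12, due 33, tardiness 0
C: 12→21, due 23, tardiness 0
D: 21→29, due 8, tardiness 21
B: 29→34, due 29, tardiness 5
Sum = 0+0+21+5 = 26.
FIFO (arrival order): A B C D.
A: 0→12, due 33, tardiness 0
B: 12→17, due 29, tardiness 0
C: 17→26, due 23, tardiness 3
D: 26→34, due 8, tardiness 26
Sum = 0+0+3+26 = 29.
Difference = 26 − 29 = -3.

-3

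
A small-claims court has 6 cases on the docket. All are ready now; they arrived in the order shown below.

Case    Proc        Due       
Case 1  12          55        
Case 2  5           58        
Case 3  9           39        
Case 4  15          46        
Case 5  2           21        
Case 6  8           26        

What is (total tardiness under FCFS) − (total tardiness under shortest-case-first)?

FIFO (arrival order): Case 1 Case 2 Case 3 Case 4 Case 5 Case 6.
Case 1: 0→12, due 55, tardiness 0
Case 2: 12→17, due 58, tardiness 0
Case 3: 17→26, due 39, tardiness 0
Case 4: 26→41, due 46, tardiness 0
Case 5: 41→43, due 21, tardiness 22
Case 6: 43→51, due 26, tardiness 25
Sum = 0+0+0+0+22+25 = 47.
SPT (increasing processing time): Case 5 Case 2 Case 6 Case 3 Case 1 Case 4.
Case 5: 0→2, due 21, tardiness 0
Case 2: 2→7, due 58, tardiness 0
Case 6: 7→15, due 26, tardiness 0
Case 3: 15→24, due 39, tardiness 0
Case 1: 24→36, due 55, tardiness 0
Case 4: 36→51, due 46, tardiness 5
Sum = 0+0+0+0+0+5 = 5.
Difference = 47 − 5 = 42.

42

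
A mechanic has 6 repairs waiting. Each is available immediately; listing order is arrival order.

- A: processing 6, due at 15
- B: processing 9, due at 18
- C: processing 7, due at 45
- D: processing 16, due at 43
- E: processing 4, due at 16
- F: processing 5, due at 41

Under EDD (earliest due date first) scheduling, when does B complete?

19

EDD (increasing due date): A E B F D C.
A: 0→6
E: 6→10
B: 10→19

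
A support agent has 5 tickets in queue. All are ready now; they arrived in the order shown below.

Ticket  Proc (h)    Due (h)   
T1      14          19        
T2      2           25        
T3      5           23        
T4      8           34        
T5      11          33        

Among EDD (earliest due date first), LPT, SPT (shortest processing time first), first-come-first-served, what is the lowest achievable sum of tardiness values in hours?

EDD (increasing due date): T1 T3 T2 T5 T4.
T1: 0→14, due 19, tardiness 0
T3: 14→19, due 23, tardiness 0
T2: 19→21, due 25, tardiness 0
T5: 21→32, due 33, tardiness 0
T4: 32→40, due 34, tardiness 6
Sum = 0+0+0+0+6 = 6.
LPT (decreasing processing time): T1 T5 T4 T3 T2.
T1: 0→14, due 19, tardiness 0
T5: 14→25, due 33, tardiness 0
T4: 25→33, due 34, tardiness 0
T3: 33→38, due 23, tardiness 15
T2: 38→40, due 25, tardiness 15
Sum = 0+0+0+15+15 = 30.
SPT (increasing processing time): T2 T3 T4 T5 T1.
T2: 0→2, due 25, tardiness 0
T3: 2→7, due 23, tardiness 0
T4: 7→15, due 34, tardiness 0
T5: 15→26, due 33, tardiness 0
T1: 26→40, due 19, tardiness 21
Sum = 0+0+0+0+21 = 21.
FIFO (arrival order): T1 T2 T3 T4 T5.
T1: 0→14, due 19, tardiness 0
T2: 14→16, due 25, tardiness 0
T3: 16→21, due 23, tardiness 0
T4: 21→29, due 34, tardiness 0
T5: 29→40, due 33, tardiness 7
Sum = 0+0+0+0+7 = 7.
EDD 6, LPT 30, SPT 21, FIFO 7 → minimum 6.

6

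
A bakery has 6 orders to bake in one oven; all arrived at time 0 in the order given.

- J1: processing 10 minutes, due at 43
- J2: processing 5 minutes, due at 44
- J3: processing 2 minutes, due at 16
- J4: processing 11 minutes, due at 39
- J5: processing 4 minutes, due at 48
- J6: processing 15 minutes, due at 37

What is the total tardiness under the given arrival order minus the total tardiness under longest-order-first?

-20

FIFO (arrival order): J1 J2 J3 J4 J5 J6.
J1: 0→10, due 43, tardiness 0
J2: 10→15, due 44, tardiness 0
J3: 15→17, due 16, tardiness 1
J4: 17→28, due 39, tardiness 0
J5: 28→32, due 48, tardiness 0
J6: 32→47, due 37, tardiness 10
Sum = 0+0+1+0+0+10 = 11.
LPT (decreasing processing time): J6 J4 J1 J2 J5 J3.
J6: 0→15, due 37, tardiness 0
J4: 15→26, due 39, tardiness 0
J1: 26→36, due 43, tardiness 0
J2: 36→41, due 44, tardiness 0
J5: 41→45, due 48, tardiness 0
J3: 45→47, due 16, tardiness 31
Sum = 0+0+0+0+0+31 = 31.
Difference = 11 − 31 = -20.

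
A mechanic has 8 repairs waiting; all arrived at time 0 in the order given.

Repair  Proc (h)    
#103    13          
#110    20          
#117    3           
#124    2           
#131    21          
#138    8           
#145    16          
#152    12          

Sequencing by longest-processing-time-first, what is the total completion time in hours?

549

LPT (decreasing processing time): #131 #110 #145 #103 #152 #138 #117 #124.
#131: 0→21
#110: 21→41
#145: 41→57
#103: 57→70
#152: 70→82
#138: 82→90
#117: 90→93
#124: 93→95
Sum = 21+41+57+70+82+90+93+95 = 549.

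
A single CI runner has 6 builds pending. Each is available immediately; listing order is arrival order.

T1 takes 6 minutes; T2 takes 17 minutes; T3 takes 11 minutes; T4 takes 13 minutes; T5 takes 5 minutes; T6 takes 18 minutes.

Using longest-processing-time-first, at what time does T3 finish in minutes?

59

LPT (decreasing processing time): T6 T2 T4 T3 T1 T5.
T6: 0→18
T2: 18→35
T4: 35→48
T3: 48→59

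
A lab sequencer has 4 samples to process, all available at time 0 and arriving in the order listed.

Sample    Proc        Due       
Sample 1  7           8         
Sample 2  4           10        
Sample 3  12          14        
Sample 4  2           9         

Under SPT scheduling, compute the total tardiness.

SPT (increasing processing time): Sample 4 Sample 2 Sample 1 Sample 3.
Sample 4: 0→2, due 9, tardiness 0
Sample 2: 2→6, due 10, tardiness 0
Sample 1: 6→13, due 8, tardiness 5
Sample 3: 13→25, due 14, tardiness 11
Sum = 0+0+5+11 = 16.

16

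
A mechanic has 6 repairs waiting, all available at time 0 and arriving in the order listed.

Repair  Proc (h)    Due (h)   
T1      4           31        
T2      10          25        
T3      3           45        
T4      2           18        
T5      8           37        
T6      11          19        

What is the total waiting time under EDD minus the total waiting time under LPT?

-30

EDD (increasing due date): T4 T6 T2 T1 T5 T3.
T4: waits 0, runs 0→2
T6: waits 2, runs 2→13
T2: waits 13, runs 13→23
T1: waits 23, runs 23→27
T5: waits 27, runs 27→35
T3: waits 35, runs 35→38
Sum = 0+2+13+23+27+35 = 100.
LPT (decreasing processing time): T6 T2 T5 T1 T3 T4.
T6: waits 0, runs 0→11
T2: waits 11, runs 11→21
T5: waits 21, runs 21→29
T1: waits 29, runs 29→33
T3: waits 33, runs 33→36
T4: waits 36, runs 36→38
Sum = 0+11+21+29+33+36 = 130.
Difference = 100 − 130 = -30.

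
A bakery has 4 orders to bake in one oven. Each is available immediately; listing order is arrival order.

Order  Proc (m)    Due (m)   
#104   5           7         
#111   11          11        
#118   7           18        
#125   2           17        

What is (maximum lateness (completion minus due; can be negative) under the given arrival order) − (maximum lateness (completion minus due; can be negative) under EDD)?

1

FIFO (arrival order): #104 #111 #118 #125.
#104: 0→5, due 7, lateness -2
#111: 5→16, due 11, lateness 5
#118: 16→23, due 18, lateness 5
#125: 23→25, due 17, lateness 8
Maximum = 8.
EDD (increasing due date): #104 #111 #125 #118.
#104: 0→5, due 7, lateness -2
#111: 5→16, due 11, lateness 5
#125: 16→18, due 17, lateness 1
#118: 18→25, due 18, lateness 7
Maximum = 7.
Difference = 8 − 7 = 1.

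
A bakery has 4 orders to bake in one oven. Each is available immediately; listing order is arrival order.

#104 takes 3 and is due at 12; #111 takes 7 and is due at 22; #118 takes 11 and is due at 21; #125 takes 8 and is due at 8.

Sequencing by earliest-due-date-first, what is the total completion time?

70

EDD (increasing due date): #125 #104 #118 #111.
#125: 0→8
#104: 8→11
#118: 11→22
#111: 22→29
Sum = 8+11+22+29 = 70.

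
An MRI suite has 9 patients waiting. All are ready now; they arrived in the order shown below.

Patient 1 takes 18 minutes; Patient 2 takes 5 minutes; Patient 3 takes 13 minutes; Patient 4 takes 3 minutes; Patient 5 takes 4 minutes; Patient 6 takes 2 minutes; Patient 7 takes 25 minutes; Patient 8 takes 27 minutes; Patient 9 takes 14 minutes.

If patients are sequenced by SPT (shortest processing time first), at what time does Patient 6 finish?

SPT (increasing processing time): Patient 6 Patient 4 Patient 5 Patient 2 Patient 3 Patient 9 Patient 1 Patient 7 Patient 8.
Patient 6: 0→2

2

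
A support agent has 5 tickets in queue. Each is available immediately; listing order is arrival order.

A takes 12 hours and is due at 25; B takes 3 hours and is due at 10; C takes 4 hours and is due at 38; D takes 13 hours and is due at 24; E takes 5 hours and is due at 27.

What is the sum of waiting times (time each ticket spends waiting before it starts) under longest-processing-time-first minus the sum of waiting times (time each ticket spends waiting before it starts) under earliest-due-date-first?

LPT (decreasing processing time): D A E C B.
D: waits 0, runs 0→13
A: waits 13, runs 13→25
E: waits 25, runs 25→30
C: waits 30, runs 30→34
B: waits 34, runs 34→37
Sum = 0+13+25+30+34 = 102.
EDD (increasing due date): B D A E C.
B: waits 0, runs 0→3
D: waits 3, runs 3→16
A: waits 16, runs 16→28
E: waits 28, runs 28→33
C: waits 33, runs 33→37
Sum = 0+3+16+28+33 = 80.
Difference = 102 − 80 = 22.

22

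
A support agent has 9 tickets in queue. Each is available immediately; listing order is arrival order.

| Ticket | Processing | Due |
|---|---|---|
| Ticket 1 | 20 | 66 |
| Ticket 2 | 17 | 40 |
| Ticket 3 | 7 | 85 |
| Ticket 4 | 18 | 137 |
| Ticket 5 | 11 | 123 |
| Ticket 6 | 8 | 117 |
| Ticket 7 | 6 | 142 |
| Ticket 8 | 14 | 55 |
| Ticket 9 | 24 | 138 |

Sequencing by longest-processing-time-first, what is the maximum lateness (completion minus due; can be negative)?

39

LPT (decreasing processing time): Ticket 9 Ticket 1 Ticket 4 Ticket 2 Ticket 8 Ticket 5 Ticket 6 Ticket 3 Ticket 7.
Ticket 9: 0→24, due 138, lateness -114
Ticket 1: 24→44, due 66, lateness -22
Ticket 4: 44→62, due 137, lateness -75
Ticket 2: 62→79, due 40, lateness 39
Ticket 8: 79→93, due 55, lateness 38
Ticket 5: 93→104, due 123, lateness -19
Ticket 6: 104→112, due 117, lateness -5
Ticket 3: 112→119, due 85, lateness 34
Ticket 7: 119→125, due 142, lateness -17
Maximum = 39.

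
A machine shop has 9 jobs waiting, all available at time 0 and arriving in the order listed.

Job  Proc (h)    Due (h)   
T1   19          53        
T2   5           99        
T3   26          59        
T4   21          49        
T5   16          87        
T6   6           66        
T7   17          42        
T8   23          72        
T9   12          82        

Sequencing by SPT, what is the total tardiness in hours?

SPT (increasing processing time): T2 T6 T9 T5 T7 T1 T4 T8 T3.
T2: 0→5, due 99, tardiness 0
T6: 5→11, due 66, tardiness 0
T9: 11→23, due 82, tardiness 0
T5: 23→39, due 87, tardiness 0
T7: 39→56, due 42, tardiness 14
T1: 56→75, due 53, tardiness 22
T4: 75→96, due 49, tardiness 47
T8: 96→119, due 72, tardiness 47
T3: 119→145, due 59, tardiness 86
Sum = 0+0+0+0+14+22+47+47+86 = 216.

216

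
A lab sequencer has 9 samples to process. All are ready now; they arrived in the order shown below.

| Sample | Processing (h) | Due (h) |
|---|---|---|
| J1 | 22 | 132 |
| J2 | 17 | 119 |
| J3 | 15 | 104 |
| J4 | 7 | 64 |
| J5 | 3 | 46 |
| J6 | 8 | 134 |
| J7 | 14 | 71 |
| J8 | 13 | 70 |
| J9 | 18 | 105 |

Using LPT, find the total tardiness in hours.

LPT (decreasing processing time): J1 J9 J2 J3 J7 J8 J6 J4 J5.
J1: 0→22, due 132, tardiness 0
J9: 22→40, due 105, tardiness 0
J2: 40→57, due 119, tardiness 0
J3: 57→72, due 104, tardiness 0
J7: 72→86, due 71, tardiness 15
J8: 86→99, due 70, tardiness 29
J6: 99→107, due 134, tardiness 0
J4: 107→114, due 64, tardiness 50
J5: 114→117, due 46, tardiness 71
Sum = 0+0+0+0+15+29+0+50+71 = 165.

165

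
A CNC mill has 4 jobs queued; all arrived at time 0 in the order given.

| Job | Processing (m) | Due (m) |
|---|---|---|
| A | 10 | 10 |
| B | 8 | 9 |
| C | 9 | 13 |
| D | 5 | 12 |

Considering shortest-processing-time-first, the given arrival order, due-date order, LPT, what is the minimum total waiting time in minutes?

SPT (increasing processing time): D B C A.
D: waits 0, runs 0→5
B: waits 5, runs 5→13
C: waits 13, runs 13→22
A: waits 22, runs 22→32
Sum = 0+5+13+22 = 40.
FIFO (arrival order): A B C D.
A: waits 0, runs 0→10
B: waits 10, runs 10→18
C: waits 18, runs 18→27
D: waits 27, runs 27→32
Sum = 0+10+18+27 = 55.
EDD (increasing due date): B A D C.
B: waits 0, runs 0→8
A: waits 8, runs 8→18
D: waits 18, runs 18→23
C: waits 23, runs 23→32
Sum = 0+8+18+23 = 49.
LPT (decreasing processing time): A C B D.
A: waits 0, runs 0→10
C: waits 10, runs 10→19
B: waits 19, runs 19→27
D: waits 27, runs 27→32
Sum = 0+10+19+27 = 56.
SPT 40, FIFO 55, EDD 49, LPT 56 → minimum 40.

40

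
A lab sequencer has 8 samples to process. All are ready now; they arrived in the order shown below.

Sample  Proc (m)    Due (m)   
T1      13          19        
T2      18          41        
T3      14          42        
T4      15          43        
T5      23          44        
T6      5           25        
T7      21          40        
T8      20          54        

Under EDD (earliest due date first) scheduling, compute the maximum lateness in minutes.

75

EDD (increasing due date): T1 T6 T7 T2 T3 T4 T5 T8.
T1: 0→13, due 19, lateness -6
T6: 13→18, due 25, lateness -7
T7: 18→39, due 40, lateness -1
T2: 39→57, due 41, lateness 16
T3: 57→71, due 42, lateness 29
T4: 71→86, due 43, lateness 43
T5: 86→109, due 44, lateness 65
T8: 109→129, due 54, lateness 75
Maximum = 75.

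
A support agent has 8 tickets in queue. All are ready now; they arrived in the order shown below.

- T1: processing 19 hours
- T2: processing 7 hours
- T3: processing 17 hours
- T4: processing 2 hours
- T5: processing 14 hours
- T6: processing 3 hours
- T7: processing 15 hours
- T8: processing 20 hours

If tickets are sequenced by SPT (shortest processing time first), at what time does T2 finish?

12

SPT (increasing processing time): T4 T6 T2 T5 T7 T3 T1 T8.
T4: 0→2
T6: 2→5
T2: 5→12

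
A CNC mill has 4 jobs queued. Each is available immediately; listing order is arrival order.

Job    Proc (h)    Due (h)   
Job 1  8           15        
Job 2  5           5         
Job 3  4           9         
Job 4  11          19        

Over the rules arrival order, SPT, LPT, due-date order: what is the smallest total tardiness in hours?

FIFO (arrival order): Job 1 Job 2 Job 3 Job 4.
Job 1: 0→8, due 15, tardiness 0
Job 2: 8→13, due 5, tardiness 8
Job 3: 13→17, due 9, tardiness 8
Job 4: 17→28, due 19, tardiness 9
Sum = 0+8+8+9 = 25.
SPT (increasing processing time): Job 3 Job 2 Job 1 Job 4.
Job 3: 0→4, due 9, tardiness 0
Job 2: 4→9, due 5, tardiness 4
Job 1: 9→17, due 15, tardiness 2
Job 4: 17→28, due 19, tardiness 9
Sum = 0+4+2+9 = 15.
LPT (decreasing processing time): Job 4 Job 1 Job 2 Job 3.
Job 4: 0→11, due 19, tardiness 0
Job 1: 11→19, due 15, tardiness 4
Job 2: 19→24, due 5, tardiness 19
Job 3: 24→28, due 9, tardiness 19
Sum = 0+4+19+19 = 42.
EDD (increasing due date): Job 2 Job 3 Job 1 Job 4.
Job 2: 0→5, due 5, tardiness 0
Job 3: 5→9, due 9, tardiness 0
Job 1: 9→17, due 15, tardiness 2
Job 4: 17→28, due 19, tardiness 9
Sum = 0+0+2+9 = 11.
FIFO 25, SPT 15, LPT 42, EDD 11 → minimum 11.

11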